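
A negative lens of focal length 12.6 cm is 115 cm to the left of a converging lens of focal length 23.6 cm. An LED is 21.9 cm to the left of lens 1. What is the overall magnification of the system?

m = -0.0867

f₁ = −12.6 cm (diverging).
Lens 1: 1/d_i1 = 1/(-12.6) − 1/(21.9) = -0.1250, so d_i1 = -7.998 cm; m₁ = −d_i1/d_o1 = +0.3652.
d_o2 = 115 − (-7.998) = 123.0 cm.
Lens 2: 1/d_i2 = 1/(23.6) − 1/(123.0) = 0.03424, so d_i2 = 29.20 cm; m₂ = −d_i2/d_o2 = -0.2374.
m = m₁·m₂ = (+0.3652)(-0.2374) = -0.0867.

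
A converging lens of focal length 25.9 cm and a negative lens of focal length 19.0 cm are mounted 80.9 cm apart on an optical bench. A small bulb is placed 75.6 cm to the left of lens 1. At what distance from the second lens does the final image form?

Lens 1: 1/d_i1 = 1/f₁ − 1/d_o1 = 1/(25.9) − 1/(75.6) = 0.02538, so d_i1 = 39.40 cm.
The intermediate image is 39.40 cm to the right of lens 1, which is 80.9 − (39.40) = 41.50 cm to the left of lens 2, so d_o2 = +41.50 cm.
Lens 2 is diverging, so f₂ = −19.0 cm.
Lens 2: 1/d_i2 = 1/f₂ − 1/d_o2 = 1/(-19.0) − 1/(41.50) = -0.07673, so d_i2 = -13.0 cm.
The final image is virtual, 13.0 cm to the left of lens 2 (overall magnification ≈ -0.16).

13.0 cm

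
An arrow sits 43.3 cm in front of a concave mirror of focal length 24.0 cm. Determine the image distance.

Mirror equation: 1/v = 1/f − 1/u = 1/(24.00) − 1/(43.3) = 0.04167 − 0.02309 = 0.01857, so v = 53.8 cm.
The image is real, inverted and enlarged, in front of the mirror.

53.8 cm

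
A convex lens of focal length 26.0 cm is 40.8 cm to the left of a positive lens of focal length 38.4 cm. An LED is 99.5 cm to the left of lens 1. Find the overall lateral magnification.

Lens 1: 1/d_i1 = 1/(26.0) − 1/(99.5) = 0.02841, so d_i1 = 35.20 cm; m₁ = −d_i1/d_o1 = -0.3538.
d_o2 = 40.8 − (35.20) = 5.600 cm.
Lens 2: 1/d_i2 = 1/(38.4) − 1/(5.600) = -0.1525, so d_i2 = -6.556 cm; m₂ = −d_i2/d_o2 = +1.171.
m = m₁·m₂ = (-0.3538)(+1.171) = -0.414.

m = -0.414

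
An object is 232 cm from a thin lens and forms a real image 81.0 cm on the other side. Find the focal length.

f = 60.0 cm (converging)

Real image ⇒ d_i = +81.0 cm.
1/f = 1/d_o + 1/d_i = 1/(232) + 1/(81.0) = 0.01666, so f = 60.0 cm.
Since f is positive, the thin lens is converging.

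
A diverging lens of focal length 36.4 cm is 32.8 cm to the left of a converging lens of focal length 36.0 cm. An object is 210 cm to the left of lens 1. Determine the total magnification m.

m = -0.191

f₁ = −36.4 cm (diverging).
Lens 1: 1/d_i1 = 1/(-36.4) − 1/(210) = -0.03223, so d_i1 = -31.02 cm; m₁ = −d_i1/d_o1 = +0.1477.
d_o2 = 32.8 − (-31.02) = 63.82 cm.
Lens 2: 1/d_i2 = 1/(36.0) − 1/(63.82) = 0.01211, so d_i2 = 82.59 cm; m₂ = −d_i2/d_o2 = -1.294.
m = m₁·m₂ = (+0.1477)(-1.294) = -0.191.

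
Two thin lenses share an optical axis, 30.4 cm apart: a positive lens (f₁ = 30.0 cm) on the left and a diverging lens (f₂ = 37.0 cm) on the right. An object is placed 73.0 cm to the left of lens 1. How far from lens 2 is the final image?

Lens 1: 1/d_i1 = 1/f₁ − 1/d_o1 = 1/(30.0) − 1/(73.0) = 0.01963, so d_i1 = 50.93 cm.
The intermediate image is 50.93 cm to the right of lens 1, which lies 20.53 cm to the right of lens 2 — a virtual object — so d_o2 = −20.53 cm.
Lens 2 is diverging, so f₂ = −37.0 cm.
Lens 2: 1/d_i2 = 1/f₂ − 1/d_o2 = 1/(-37.0) − 1/(-20.53) = 0.02168, so d_i2 = 46.1 cm.
The final image is real, 46.1 cm to the right of lens 2 (overall magnification ≈ -1.6).

46.1 cm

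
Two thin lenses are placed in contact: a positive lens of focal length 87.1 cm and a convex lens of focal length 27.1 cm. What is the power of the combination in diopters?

P₁ = 1/f₁ = 1/(0.871 m) = +1.148 D; P₂ = 1/f₂ = 1/(0.271 m) = +3.690 D.
For thin lenses in contact, P = P₁ + P₂ = (+1.148) + (+3.690) = +4.84 D.

P = +4.84 D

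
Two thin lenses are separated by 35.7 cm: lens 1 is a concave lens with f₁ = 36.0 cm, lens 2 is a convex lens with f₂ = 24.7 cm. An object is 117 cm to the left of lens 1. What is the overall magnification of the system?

m = -0.151

f₁ = −36.0 cm (diverging).
Lens 1: 1/d_i1 = 1/(-36.0) − 1/(117) = -0.03632, so d_i1 = -27.53 cm; m₁ = −d_i1/d_o1 = +0.2353.
d_o2 = 35.7 − (-27.53) = 63.23 cm.
Lens 2: 1/d_i2 = 1/(24.7) − 1/(63.23) = 0.02467, so d_i2 = 40.53 cm; m₂ = −d_i2/d_o2 = -0.6411.
m = m₁·m₂ = (+0.2353)(-0.6411) = -0.151.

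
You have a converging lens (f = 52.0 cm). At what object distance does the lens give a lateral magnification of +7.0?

44.6 cm

m = −d_i/d_o ⇒ d_i = −m·d_o.
1/f = 1/d_o + 1/d_i = 1/d_o − 1/(m·d_o) = (1 − 1/m)/d_o, so d_o = f(1 − 1/m) = (52.00)(1 − 1/(+7.0)) = 44.6 cm.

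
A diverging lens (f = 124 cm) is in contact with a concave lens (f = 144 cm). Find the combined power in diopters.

P₁ = 1/f₁ = 1/(-1.24 m) = -0.8065 D; P₂ = 1/f₂ = 1/(-1.44 m) = -0.6944 D.
For thin lenses in contact, P = P₁ + P₂ = (-0.8065) + (-0.6944) = -1.50 D.

P = -1.50 D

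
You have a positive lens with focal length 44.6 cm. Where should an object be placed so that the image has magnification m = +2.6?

m = −d_i/d_o ⇒ d_i = −m·d_o.
1/f = 1/d_o + 1/d_i = 1/d_o − 1/(m·d_o) = (1 − 1/m)/d_o, so d_o = f(1 − 1/m) = (44.60)(1 − 1/(+2.6)) = 27.4 cm.

27.4 cm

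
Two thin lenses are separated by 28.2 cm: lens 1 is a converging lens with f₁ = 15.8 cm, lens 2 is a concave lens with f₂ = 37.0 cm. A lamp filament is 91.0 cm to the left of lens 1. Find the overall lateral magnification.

Lens 1: 1/d_i1 = 1/(15.8) − 1/(91.0) = 0.05230, so d_i1 = 19.12 cm; m₁ = −d_i1/d_o1 = -0.2101.
d_o2 = 28.2 − (19.12) = 9.080 cm.
f₂ = −37.0 cm (diverging).
Lens 2: 1/d_i2 = 1/(-37.0) − 1/(9.080) = -0.1372, so d_i2 = -7.291 cm; m₂ = −d_i2/d_o2 = +0.8030.
m = m₁·m₂ = (-0.2101)(+0.8030) = -0.169.

m = -0.169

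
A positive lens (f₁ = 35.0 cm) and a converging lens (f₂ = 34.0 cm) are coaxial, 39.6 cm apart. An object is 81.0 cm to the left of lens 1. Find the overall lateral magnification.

Lens 1: 1/d_i1 = 1/(35.0) − 1/(81.0) = 0.01623, so d_i1 = 61.63 cm; m₁ = −d_i1/d_o1 = -0.7609.
d_o2 = 39.6 − (61.63) = -22.03 cm (virtual object).
Lens 2: 1/d_i2 = 1/(34.0) − 1/(-22.03) = 0.07480, so d_i2 = 13.37 cm; m₂ = −d_i2/d_o2 = +0.6068.
m = m₁·m₂ = (-0.7609)(+0.6068) = -0.462.

m = -0.462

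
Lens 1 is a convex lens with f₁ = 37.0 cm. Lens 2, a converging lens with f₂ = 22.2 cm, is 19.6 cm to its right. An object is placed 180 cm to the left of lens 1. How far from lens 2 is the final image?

12.2 cm

Lens 1: 1/d_i1 = 1/f₁ − 1/d_o1 = 1/(37.0) − 1/(180) = 0.02147, so d_i1 = 46.57 cm.
The intermediate image is 46.57 cm to the right of lens 1, which lies 26.97 cm to the right of lens 2 — a virtual object — so d_o2 = −26.97 cm.
Lens 2: 1/d_i2 = 1/f₂ − 1/d_o2 = 1/(22.2) − 1/(-26.97) = 0.08212, so d_i2 = 12.2 cm.
The final image is real, 12.2 cm to the right of lens 2 (overall magnification ≈ -0.12).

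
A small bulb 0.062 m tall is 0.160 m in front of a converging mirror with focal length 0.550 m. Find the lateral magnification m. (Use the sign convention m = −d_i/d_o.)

1/d_i = 1/f − 1/d_o = 1/(0.5500) − 1/(0.160) = -4.432, so d_i = -0.2256 m.
m = −d_i/d_o = −(-0.2256)/(0.160) = +1.41.
The image is virtual, upright and enlarged, behind the mirror.

m = +1.41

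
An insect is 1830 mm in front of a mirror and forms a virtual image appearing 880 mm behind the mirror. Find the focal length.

Virtual image ⇒ d_i = −880 mm.
1/f = 1/d_o + 1/d_i = 1/(1830) + 1/(-880) = -0.0005899, so f = -1700 mm.
Since f is negative, the mirror is convex.

f = -1700 mm (convex)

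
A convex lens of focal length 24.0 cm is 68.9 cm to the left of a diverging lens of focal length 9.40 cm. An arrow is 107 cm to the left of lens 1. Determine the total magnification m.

m = -0.0574

Lens 1: 1/d_i1 = 1/(24.0) − 1/(107) = 0.03232, so d_i1 = 30.94 cm; m₁ = −d_i1/d_o1 = -0.2892.
d_o2 = 68.9 − (30.94) = 37.96 cm.
f₂ = −9.40 cm (diverging).
Lens 2: 1/d_i2 = 1/(-9.40) − 1/(37.96) = -0.1327, so d_i2 = -7.534 cm; m₂ = −d_i2/d_o2 = +0.1985.
m = m₁·m₂ = (-0.2892)(+0.1985) = -0.0574.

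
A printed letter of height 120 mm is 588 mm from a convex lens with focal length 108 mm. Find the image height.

1/d_i = 1/f − 1/d_o = 1/(108.0) − 1/(588) = 0.007559, so d_i = 132.3 mm.
m = −d_i/d_o = -0.2250.
|h_i| = |m|·h_o = 0.2250 × 120 = 27.0 mm. The image is real, inverted and reduced, on the far side of the lens.

27.0 mm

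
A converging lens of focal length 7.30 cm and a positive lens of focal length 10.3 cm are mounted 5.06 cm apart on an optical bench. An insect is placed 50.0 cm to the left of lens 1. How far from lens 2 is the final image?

Lens 1: 1/d_i1 = 1/f₁ − 1/d_o1 = 1/(7.30) − 1/(50.0) = 0.1170, so d_i1 = 8.548 cm.
The intermediate image is 8.548 cm to the right of lens 1, which lies 3.488 cm to the right of lens 2 — a virtual object — so d_o2 = −3.488 cm.
Lens 2: 1/d_i2 = 1/f₂ − 1/d_o2 = 1/(10.3) − 1/(-3.488) = 0.3838, so d_i2 = 2.61 cm.
The final image is real, 2.61 cm to the right of lens 2 (overall magnification ≈ -0.13).

2.61 cm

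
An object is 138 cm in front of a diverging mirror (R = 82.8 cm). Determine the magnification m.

f = R/2 = 82.8/2 = 41.40 cm; for a diverging mirror, f = -41.40 cm.
1/d_i = 1/f − 1/d_o = 1/(-41.40) − 1/(138) = -0.03140, so d_i = -31.85 cm.
m = −d_i/d_o = −(-31.85)/(138) = +0.231.
The image is virtual, upright and reduced, behind the mirror.

m = +0.231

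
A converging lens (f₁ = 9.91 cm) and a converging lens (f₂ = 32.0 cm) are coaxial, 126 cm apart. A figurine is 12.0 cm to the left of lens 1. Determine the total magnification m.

Lens 1: 1/d_i1 = 1/(9.91) − 1/(12.0) = 0.01757, so d_i1 = 56.90 cm; m₁ = −d_i1/d_o1 = -4.742.
d_o2 = 126 − (56.90) = 69.10 cm.
Lens 2: 1/d_i2 = 1/(32.0) − 1/(69.10) = 0.01678, so d_i2 = 59.60 cm; m₂ = −d_i2/d_o2 = -0.8625.
m = m₁·m₂ = (-4.742)(-0.8625) = +4.09.

m = +4.09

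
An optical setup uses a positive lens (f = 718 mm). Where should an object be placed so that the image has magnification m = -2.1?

1060 mm

m = −d_i/d_o ⇒ d_i = −m·d_o.
1/f = 1/d_o + 1/d_i = 1/d_o − 1/(m·d_o) = (1 − 1/m)/d_o, so d_o = f(1 − 1/m) = (718.0)(1 − 1/(-2.1)) = 1060 mm.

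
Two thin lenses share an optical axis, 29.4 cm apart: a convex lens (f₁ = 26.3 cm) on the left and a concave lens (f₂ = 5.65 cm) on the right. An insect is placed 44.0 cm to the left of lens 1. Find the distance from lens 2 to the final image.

Lens 1: 1/d_i1 = 1/f₁ − 1/d_o1 = 1/(26.3) − 1/(44.0) = 0.01530, so d_i1 = 65.38 cm.
The intermediate image is 65.38 cm to the right of lens 1, which lies 35.98 cm to the right of lens 2 — a virtual object — so d_o2 = −35.98 cm.
Lens 2 is diverging, so f₂ = −5.65 cm.
Lens 2: 1/d_i2 = 1/f₂ − 1/d_o2 = 1/(-5.65) − 1/(-35.98) = -0.1492, so d_i2 = -6.70 cm.
The final image is virtual, 6.70 cm to the left of lens 2 (overall magnification ≈ 0.28).

6.70 cm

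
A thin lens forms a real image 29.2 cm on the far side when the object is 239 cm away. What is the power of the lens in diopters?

P = +3.84 D

d_i = +29.2 cm.
1/f = 1/d_o + 1/d_i = 1/(239) + 1/(29.2) = 0.03843 cm⁻¹.
f = 26.02 cm = 0.2602 m, so P = 1/f = +3.84 D.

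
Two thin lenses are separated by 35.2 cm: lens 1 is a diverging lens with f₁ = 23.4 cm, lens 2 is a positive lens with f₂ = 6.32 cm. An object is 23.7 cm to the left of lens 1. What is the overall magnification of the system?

m = -0.0772

f₁ = −23.4 cm (diverging).
Lens 1: 1/d_i1 = 1/(-23.4) − 1/(23.7) = -0.08493, so d_i1 = -11.77 cm; m₁ = −d_i1/d_o1 = +0.4966.
d_o2 = 35.2 − (-11.77) = 46.97 cm.
Lens 2: 1/d_i2 = 1/(6.32) − 1/(46.97) = 0.1369, so d_i2 = 7.303 cm; m₂ = −d_i2/d_o2 = -0.1555.
m = m₁·m₂ = (+0.4966)(-0.1555) = -0.0772.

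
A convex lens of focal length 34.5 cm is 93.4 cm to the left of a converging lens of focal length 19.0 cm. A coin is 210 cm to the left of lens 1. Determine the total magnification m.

Lens 1: 1/d_i1 = 1/(34.5) − 1/(210) = 0.02422, so d_i1 = 41.28 cm; m₁ = −d_i1/d_o1 = -0.1966.
d_o2 = 93.4 − (41.28) = 52.12 cm.
Lens 2: 1/d_i2 = 1/(19.0) − 1/(52.12) = 0.03345, so d_i2 = 29.90 cm; m₂ = −d_i2/d_o2 = -0.5737.
m = m₁·m₂ = (-0.1966)(-0.5737) = +0.113.

m = +0.113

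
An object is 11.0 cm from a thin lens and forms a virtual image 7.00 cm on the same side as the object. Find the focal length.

f = -19.2 cm (diverging)

Virtual image ⇒ d_i = −7.00 cm.
1/f = 1/d_o + 1/d_i = 1/(11.0) + 1/(-7.00) = -0.05195, so f = -19.2 cm.
Since f is negative, the thin lens is diverging.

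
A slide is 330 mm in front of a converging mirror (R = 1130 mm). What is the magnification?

m = +2.40

f = R/2 = 1130/2 = 565.0 mm.
1/d_i = 1/f − 1/d_o = 1/(565.0) − 1/(330) = -0.001260, so d_i = -793.4 mm.
m = −d_i/d_o = −(-793.4)/(330) = +2.40.
The image is virtual, upright and enlarged, behind the mirror.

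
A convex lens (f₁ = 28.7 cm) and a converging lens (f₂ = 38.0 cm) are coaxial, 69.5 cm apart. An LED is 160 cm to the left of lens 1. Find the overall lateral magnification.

Lens 1: 1/d_i1 = 1/(28.7) − 1/(160) = 0.02859, so d_i1 = 34.97 cm; m₁ = −d_i1/d_o1 = -0.2186.
d_o2 = 69.5 − (34.97) = 34.53 cm.
Lens 2: 1/d_i2 = 1/(38.0) − 1/(34.53) = -0.002645, so d_i2 = -378.1 cm; m₂ = −d_i2/d_o2 = +10.95.
m = m₁·m₂ = (-0.2186)(+10.95) = -2.39.

m = -2.39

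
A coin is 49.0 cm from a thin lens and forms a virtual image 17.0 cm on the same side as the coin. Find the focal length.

f = -26.0 cm (diverging)

Virtual image ⇒ d_i = −17.0 cm.
1/f = 1/d_o + 1/d_i = 1/(49.0) + 1/(-17.0) = -0.03842, so f = -26.0 cm.
Since f is negative, the thin lens is diverging.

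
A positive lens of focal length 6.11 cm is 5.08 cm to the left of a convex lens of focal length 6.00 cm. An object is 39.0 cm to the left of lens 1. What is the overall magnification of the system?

Lens 1: 1/d_i1 = 1/(6.11) − 1/(39.0) = 0.1380, so d_i1 = 7.245 cm; m₁ = −d_i1/d_o1 = -0.1858.
d_o2 = 5.08 − (7.245) = -2.165 cm (virtual object).
Lens 2: 1/d_i2 = 1/(6.00) − 1/(-2.165) = 0.6286, so d_i2 = 1.591 cm; m₂ = −d_i2/d_o2 = +0.7348.
m = m₁·m₂ = (-0.1858)(+0.7348) = -0.137.

m = -0.137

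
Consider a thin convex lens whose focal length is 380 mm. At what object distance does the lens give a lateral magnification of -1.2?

m = −d_i/d_o ⇒ d_i = −m·d_o.
1/f = 1/d_o + 1/d_i = 1/d_o − 1/(m·d_o) = (1 − 1/m)/d_o, so d_o = f(1 − 1/m) = (380.0)(1 − 1/(-1.2)) = 697 mm.

697 mm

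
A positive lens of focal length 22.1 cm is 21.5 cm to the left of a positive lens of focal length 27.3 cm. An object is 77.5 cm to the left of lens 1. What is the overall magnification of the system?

m = -0.297

Lens 1: 1/d_i1 = 1/(22.1) − 1/(77.5) = 0.03235, so d_i1 = 30.92 cm; m₁ = −d_i1/d_o1 = -0.3990.
d_o2 = 21.5 − (30.92) = -9.420 cm (virtual object).
Lens 2: 1/d_i2 = 1/(27.3) − 1/(-9.420) = 0.1428, so d_i2 = 7.003 cm; m₂ = −d_i2/d_o2 = +0.7435.
m = m₁·m₂ = (-0.3990)(+0.7435) = -0.297.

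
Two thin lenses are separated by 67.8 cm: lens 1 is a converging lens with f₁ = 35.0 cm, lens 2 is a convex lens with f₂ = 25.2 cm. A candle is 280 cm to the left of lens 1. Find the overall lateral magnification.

Lens 1: 1/d_i1 = 1/(35.0) − 1/(280) = 0.02500, so d_i1 = 40.00 cm; m₁ = −d_i1/d_o1 = -0.1429.
d_o2 = 67.8 − (40.00) = 27.80 cm.
Lens 2: 1/d_i2 = 1/(25.2) − 1/(27.80) = 0.003711, so d_i2 = 269.4 cm; m₂ = −d_i2/d_o2 = -9.692.
m = m₁·m₂ = (-0.1429)(-9.692) = +1.38.

m = +1.38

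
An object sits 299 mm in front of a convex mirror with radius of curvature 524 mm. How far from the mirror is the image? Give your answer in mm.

140 mm

f = R/2 = 524/2 = 262.0 mm; for a convex mirror, f = -262.0 mm.
Mirror equation: 1/s_i = 1/f − 1/s_o = 1/(-262.0) − 1/(299) = -0.003817 − 0.003344 = -0.007161, so s_i = -140 mm.
The image is virtual, upright and reduced, behind the mirror.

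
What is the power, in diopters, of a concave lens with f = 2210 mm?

For a concave lens, f = −2210 mm.
f = -221 cm = -2.21 m.
P = 1/f = 1/(-2.21 m) = -0.452 D.

P = -0.452 D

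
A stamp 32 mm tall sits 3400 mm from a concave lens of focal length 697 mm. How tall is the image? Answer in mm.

5.44 mm

For a concave lens, f = -697 mm.
1/d_i = 1/f − 1/d_o = 1/(-697.0) − 1/(3400) = -0.001729, so d_i = -578.4 mm.
m = −d_i/d_o = +0.1701.
|h_i| = |m|·h_o = 0.1701 × 32 = 5.44 mm. The image is virtual, upright and reduced, on the same side as the object.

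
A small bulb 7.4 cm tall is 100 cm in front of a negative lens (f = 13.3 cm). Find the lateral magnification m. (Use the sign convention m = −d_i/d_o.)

m = +0.117

For a negative lens, f = -13.3 cm.
1/d_i = 1/f − 1/d_o = 1/(-13.30) − 1/(100) = -0.08519, so d_i = -11.74 cm.
m = −d_i/d_o = −(-11.74)/(100) = +0.117.
The image is virtual, upright and reduced, on the same side as the object.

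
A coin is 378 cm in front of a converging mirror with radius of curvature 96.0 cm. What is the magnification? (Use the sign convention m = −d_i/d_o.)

f = R/2 = 96.0/2 = 48.00 cm.
1/d_i = 1/f − 1/d_o = 1/(48.00) − 1/(378) = 0.01819, so d_i = 54.98 cm.
m = −d_i/d_o = −(54.98)/(378) = -0.145.
The image is real, inverted and reduced, in front of the mirror.

m = -0.145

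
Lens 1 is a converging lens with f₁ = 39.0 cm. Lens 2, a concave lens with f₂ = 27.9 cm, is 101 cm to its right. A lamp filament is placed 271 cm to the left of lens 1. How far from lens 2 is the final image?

18.6 cm

Lens 1: 1/d_i1 = 1/f₁ − 1/d_o1 = 1/(39.0) − 1/(271) = 0.02195, so d_i1 = 45.56 cm.
The intermediate image is 45.56 cm to the right of lens 1, which is 101 − (45.56) = 55.44 cm to the left of lens 2, so d_o2 = +55.44 cm.
Lens 2 is diverging, so f₂ = −27.9 cm.
Lens 2: 1/d_i2 = 1/f₂ − 1/d_o2 = 1/(-27.9) − 1/(55.44) = -0.05388, so d_i2 = -18.6 cm.
The final image is virtual, 18.6 cm to the left of lens 2 (overall magnification ≈ -0.056).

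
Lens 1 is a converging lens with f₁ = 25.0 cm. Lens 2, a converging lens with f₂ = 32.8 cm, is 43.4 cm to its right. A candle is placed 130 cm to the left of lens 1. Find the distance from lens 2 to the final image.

20.1 cm

Lens 1: 1/d_i1 = 1/f₁ − 1/d_o1 = 1/(25.0) − 1/(130) = 0.03231, so d_i1 = 30.95 cm.
The intermediate image is 30.95 cm to the right of lens 1, which is 43.4 − (30.95) = 12.45 cm to the left of lens 2, so d_o2 = +12.45 cm.
Lens 2: 1/d_i2 = 1/f₂ − 1/d_o2 = 1/(32.8) − 1/(12.45) = -0.04983, so d_i2 = -20.1 cm.
The final image is virtual, 20.1 cm to the left of lens 2 (overall magnification ≈ -0.38).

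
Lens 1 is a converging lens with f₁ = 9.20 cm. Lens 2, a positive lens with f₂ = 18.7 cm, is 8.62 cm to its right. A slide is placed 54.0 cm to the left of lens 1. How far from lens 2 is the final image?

2.18 cm

Lens 1: 1/d_i1 = 1/f₁ − 1/d_o1 = 1/(9.20) − 1/(54.0) = 0.09018, so d_i1 = 11.09 cm.
The intermediate image is 11.09 cm to the right of lens 1, which lies 2.470 cm to the right of lens 2 — a virtual object — so d_o2 = −2.470 cm.
Lens 2: 1/d_i2 = 1/f₂ − 1/d_o2 = 1/(18.7) − 1/(-2.470) = 0.4583, so d_i2 = 2.18 cm.
The final image is real, 2.18 cm to the right of lens 2 (overall magnification ≈ -0.18).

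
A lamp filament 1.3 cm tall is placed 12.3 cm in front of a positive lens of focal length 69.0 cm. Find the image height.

1/d_i = 1/f − 1/d_o = 1/(69.00) − 1/(12.3) = -0.06681, so d_i = -14.97 cm.
m = −d_i/d_o = +1.217.
|h_i| = |m|·h_o = 1.217 × 1.3 = 1.58 cm. The image is virtual, upright and enlarged, on the same side as the object.

1.58 cm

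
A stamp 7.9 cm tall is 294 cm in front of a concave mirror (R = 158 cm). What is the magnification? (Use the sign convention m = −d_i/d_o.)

f = R/2 = 158/2 = 79.00 cm.
1/d_i = 1/f − 1/d_o = 1/(79.00) − 1/(294) = 0.009257, so d_i = 108.0 cm.
m = −d_i/d_o = −(108.0)/(294) = -0.367.
The image is real, inverted and reduced, in front of the mirror.

m = -0.367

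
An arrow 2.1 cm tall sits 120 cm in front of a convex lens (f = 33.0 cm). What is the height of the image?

0.797 cm

1/d_i = 1/f − 1/d_o = 1/(33.00) − 1/(120) = 0.02197, so d_i = 45.52 cm.
m = −d_i/d_o = -0.3793.
|h_i| = |m|·h_o = 0.3793 × 2.1 = 0.797 cm. The image is real, inverted and reduced, on the far side of the lens.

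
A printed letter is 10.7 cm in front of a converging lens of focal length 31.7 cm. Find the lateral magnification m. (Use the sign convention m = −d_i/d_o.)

m = +1.51

1/d_i = 1/f − 1/d_o = 1/(31.70) − 1/(10.7) = -0.06191, so d_i = -16.15 cm.
m = −d_i/d_o = −(-16.15)/(10.7) = +1.51.
The image is virtual, upright and enlarged, on the same side as the object.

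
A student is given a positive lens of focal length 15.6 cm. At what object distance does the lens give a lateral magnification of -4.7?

m = −d_i/d_o ⇒ d_i = −m·d_o.
1/f = 1/d_o + 1/d_i = 1/d_o − 1/(m·d_o) = (1 − 1/m)/d_o, so d_o = f(1 − 1/m) = (15.60)(1 − 1/(-4.7)) = 18.9 cm.

18.9 cm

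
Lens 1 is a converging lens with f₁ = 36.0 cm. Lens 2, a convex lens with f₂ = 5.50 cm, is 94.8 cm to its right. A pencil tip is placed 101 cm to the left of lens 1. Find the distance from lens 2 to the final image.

Lens 1: 1/d_i1 = 1/f₁ − 1/d_o1 = 1/(36.0) − 1/(101) = 0.01788, so d_i1 = 55.94 cm.
The intermediate image is 55.94 cm to the right of lens 1, which is 94.8 − (55.94) = 38.86 cm to the left of lens 2, so d_o2 = +38.86 cm.
Lens 2: 1/d_i2 = 1/f₂ − 1/d_o2 = 1/(5.50) − 1/(38.86) = 0.1561, so d_i2 = 6.41 cm.
The final image is real, 6.41 cm to the right of lens 2 (overall magnification ≈ 0.091).

6.41 cm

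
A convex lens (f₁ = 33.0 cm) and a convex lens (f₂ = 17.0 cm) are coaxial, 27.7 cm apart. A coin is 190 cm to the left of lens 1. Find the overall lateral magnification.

Lens 1: 1/d_i1 = 1/(33.0) − 1/(190) = 0.02504, so d_i1 = 39.94 cm; m₁ = −d_i1/d_o1 = -0.2102.
d_o2 = 27.7 − (39.94) = -12.24 cm (virtual object).
Lens 2: 1/d_i2 = 1/(17.0) − 1/(-12.24) = 0.1405, so d_i2 = 7.116 cm; m₂ = −d_i2/d_o2 = +0.5814.
m = m₁·m₂ = (-0.2102)(+0.5814) = -0.122.

m = -0.122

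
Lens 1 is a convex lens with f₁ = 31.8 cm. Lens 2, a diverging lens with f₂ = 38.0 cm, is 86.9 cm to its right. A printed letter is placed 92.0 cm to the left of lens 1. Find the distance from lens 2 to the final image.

19.1 cm

Lens 1: 1/d_i1 = 1/f₁ − 1/d_o1 = 1/(31.8) − 1/(92.0) = 0.02058, so d_i1 = 48.60 cm.
The intermediate image is 48.60 cm to the right of lens 1, which is 86.9 − (48.60) = 38.30 cm to the left of lens 2, so d_o2 = +38.30 cm.
Lens 2 is diverging, so f₂ = −38.0 cm.
Lens 2: 1/d_i2 = 1/f₂ − 1/d_o2 = 1/(-38.0) − 1/(38.30) = -0.05243, so d_i2 = -19.1 cm.
The final image is virtual, 19.1 cm to the left of lens 2 (overall magnification ≈ -0.26).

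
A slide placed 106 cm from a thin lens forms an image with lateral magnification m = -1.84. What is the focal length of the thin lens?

f = 68.7 cm (converging)

m = −d_i/d_o ⇒ d_i = −m·d_o = −(-1.84)·(106) = 195.0 cm.
1/f = 1/d_o + 1/d_i = 1/(106) + 1/(195.0) = 0.01456, so f = 68.7 cm.
Since f is positive, the thin lens is converging.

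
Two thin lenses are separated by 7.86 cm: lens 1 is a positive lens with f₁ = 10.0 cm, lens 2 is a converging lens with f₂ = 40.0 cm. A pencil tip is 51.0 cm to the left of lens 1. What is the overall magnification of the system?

Lens 1: 1/d_i1 = 1/(10.0) − 1/(51.0) = 0.08039, so d_i1 = 12.44 cm; m₁ = −d_i1/d_o1 = -0.2439.
d_o2 = 7.86 − (12.44) = -4.580 cm (virtual object).
Lens 2: 1/d_i2 = 1/(40.0) − 1/(-4.580) = 0.2433, so d_i2 = 4.109 cm; m₂ = −d_i2/d_o2 = +0.8973.
m = m₁·m₂ = (-0.2439)(+0.8973) = -0.219.

m = -0.219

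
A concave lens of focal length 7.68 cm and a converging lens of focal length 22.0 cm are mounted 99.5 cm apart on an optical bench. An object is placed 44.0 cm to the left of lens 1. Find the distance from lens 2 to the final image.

Lens 1 is diverging, so f₁ = −7.68 cm.
Lens 1: 1/d_i1 = 1/f₁ − 1/d_o1 = 1/(-7.68) − 1/(44.0) = -0.1529, so d_i1 = -6.539 cm.
The intermediate image is 6.539 cm to the left of lens 1 (virtual), which is 99.5 − (-6.539) = 106.0 cm to the left of lens 2, so d_o2 = +106.0 cm.
Lens 2: 1/d_i2 = 1/f₂ − 1/d_o2 = 1/(22.0) − 1/(106.0) = 0.03602, so d_i2 = 27.8 cm.
The final image is real, 27.8 cm to the right of lens 2 (overall magnification ≈ -0.039).

27.8 cm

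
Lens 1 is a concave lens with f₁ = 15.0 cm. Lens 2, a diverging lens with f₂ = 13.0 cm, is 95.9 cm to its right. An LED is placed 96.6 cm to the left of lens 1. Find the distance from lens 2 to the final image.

11.6 cm

Lens 1 is diverging, so f₁ = −15.0 cm.
Lens 1: 1/d_i1 = 1/f₁ − 1/d_o1 = 1/(-15.0) − 1/(96.6) = -0.07702, so d_i1 = -12.98 cm.
The intermediate image is 12.98 cm to the left of lens 1 (virtual), which is 95.9 − (-12.98) = 108.9 cm to the left of lens 2, so d_o2 = +108.9 cm.
Lens 2 is diverging, so f₂ = −13.0 cm.
Lens 2: 1/d_i2 = 1/f₂ − 1/d_o2 = 1/(-13.0) − 1/(108.9) = -0.08611, so d_i2 = -11.6 cm.
The final image is virtual, 11.6 cm to the left of lens 2 (overall magnification ≈ 0.014).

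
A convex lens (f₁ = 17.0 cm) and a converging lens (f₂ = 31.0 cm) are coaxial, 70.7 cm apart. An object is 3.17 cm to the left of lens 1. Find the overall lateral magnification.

m = -0.874

Lens 1: 1/d_i1 = 1/(17.0) − 1/(3.17) = -0.2566, so d_i1 = -3.897 cm; m₁ = −d_i1/d_o1 = +1.229.
d_o2 = 70.7 − (-3.897) = 74.60 cm.
Lens 2: 1/d_i2 = 1/(31.0) − 1/(74.60) = 0.01885, so d_i2 = 53.04 cm; m₂ = −d_i2/d_o2 = -0.7110.
m = m₁·m₂ = (+1.229)(-0.7110) = -0.874.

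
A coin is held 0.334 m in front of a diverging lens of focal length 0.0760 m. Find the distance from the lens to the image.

For a diverging lens, f = -0.0760 m.
Thin-lens equation: 1/v = 1/f − 1/u = 1/(-0.07600) − 1/(0.334) = -13.16 − 2.994 = -16.15, so v = -0.0619 m.
The image is virtual, upright and reduced, on the same side as the object.

0.0619 m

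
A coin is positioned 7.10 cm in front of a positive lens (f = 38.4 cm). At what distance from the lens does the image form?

8.71 cm

Thin-lens equation: 1/v = 1/f − 1/u = 1/(38.40) − 1/(7.10) = 0.02604 − 0.1408 = -0.1148, so v = -8.71 cm.
The image is virtual, upright and enlarged, on the same side as the object.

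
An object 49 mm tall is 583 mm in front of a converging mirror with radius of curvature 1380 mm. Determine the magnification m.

f = R/2 = 1380/2 = 690.0 mm.
1/d_i = 1/f − 1/d_o = 1/(690.0) − 1/(583) = -0.0002660, so d_i = -3760 mm.
m = −d_i/d_o = −(-3760)/(583) = +6.45.
The image is virtual, upright and enlarged, behind the mirror.

m = +6.45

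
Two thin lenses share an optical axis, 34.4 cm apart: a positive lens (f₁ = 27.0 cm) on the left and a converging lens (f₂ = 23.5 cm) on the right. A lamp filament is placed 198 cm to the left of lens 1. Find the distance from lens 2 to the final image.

3.62 cm

Lens 1: 1/d_i1 = 1/f₁ − 1/d_o1 = 1/(27.0) − 1/(198) = 0.03199, so d_i1 = 31.26 cm.
The intermediate image is 31.26 cm to the right of lens 1, which is 34.4 − (31.26) = 3.140 cm to the left of lens 2, so d_o2 = +3.140 cm.
Lens 2: 1/d_i2 = 1/f₂ − 1/d_o2 = 1/(23.5) − 1/(3.140) = -0.2759, so d_i2 = -3.62 cm.
The final image is virtual, 3.62 cm to the left of lens 2 (overall magnification ≈ -0.18).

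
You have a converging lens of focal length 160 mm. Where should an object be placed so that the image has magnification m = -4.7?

194 mm

m = −d_i/d_o ⇒ d_i = −m·d_o.
1/f = 1/d_o + 1/d_i = 1/d_o − 1/(m·d_o) = (1 − 1/m)/d_o, so d_o = f(1 − 1/m) = (160.0)(1 − 1/(-4.7)) = 194 mm.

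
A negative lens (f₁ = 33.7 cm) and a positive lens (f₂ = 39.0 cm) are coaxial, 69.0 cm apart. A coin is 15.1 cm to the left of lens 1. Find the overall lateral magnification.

f₁ = −33.7 cm (diverging).
Lens 1: 1/d_i1 = 1/(-33.7) − 1/(15.1) = -0.09590, so d_i1 = -10.43 cm; m₁ = −d_i1/d_o1 = +0.6907.
d_o2 = 69.0 − (-10.43) = 79.43 cm.
Lens 2: 1/d_i2 = 1/(39.0) − 1/(79.43) = 0.01305, so d_i2 = 76.62 cm; m₂ = −d_i2/d_o2 = -0.9646.
m = m₁·m₂ = (+0.6907)(-0.9646) = -0.666.

m = -0.666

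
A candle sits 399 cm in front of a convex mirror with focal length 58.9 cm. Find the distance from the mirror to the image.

For a convex mirror, f = -58.9 cm.
Mirror equation: 1/s_i = 1/f − 1/s_o = 1/(-58.90) − 1/(399) = -0.01698 − 0.002506 = -0.01948, so s_i = -51.3 cm.
The image is virtual, upright and reduced, behind the mirror.

51.3 cm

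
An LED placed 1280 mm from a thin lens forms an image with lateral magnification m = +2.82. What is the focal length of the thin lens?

m = −d_i/d_o ⇒ d_i = −m·d_o = −(+2.82)·(1280) = -3610 mm.
1/f = 1/d_o + 1/d_i = 1/(1280) + 1/(-3610) = 0.0005042, so f = 1980 mm.
Since f is positive, the thin lens is converging.

f = 1980 mm (converging)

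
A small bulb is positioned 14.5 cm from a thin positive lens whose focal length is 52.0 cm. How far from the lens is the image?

Lens equation: 1/s_i = 1/f − 1/s_o = 1/(52.00) − 1/(14.5) = 0.01923 − 0.06897 = -0.04973, so s_i = -20.1 cm.
The image is virtual, upright and enlarged, on the same side as the object.

20.1 cm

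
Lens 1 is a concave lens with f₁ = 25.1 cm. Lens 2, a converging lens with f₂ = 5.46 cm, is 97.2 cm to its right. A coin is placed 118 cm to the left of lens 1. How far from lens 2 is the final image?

5.73 cm

Lens 1 is diverging, so f₁ = −25.1 cm.
Lens 1: 1/d_i1 = 1/f₁ − 1/d_o1 = 1/(-25.1) − 1/(118) = -0.04832, so d_i1 = -20.70 cm.
The intermediate image is 20.70 cm to the left of lens 1 (virtual), which is 97.2 − (-20.70) = 117.9 cm to the left of lens 2, so d_o2 = +117.9 cm.
Lens 2: 1/d_i2 = 1/f₂ − 1/d_o2 = 1/(5.46) − 1/(117.9) = 0.1747, so d_i2 = 5.73 cm.
The final image is real, 5.73 cm to the right of lens 2 (overall magnification ≈ -0.0085).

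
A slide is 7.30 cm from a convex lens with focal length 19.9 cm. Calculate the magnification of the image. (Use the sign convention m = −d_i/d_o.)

1/d_i = 1/f − 1/d_o = 1/(19.90) − 1/(7.30) = -0.08674, so d_i = -11.53 cm.
m = −d_i/d_o = −(-11.53)/(7.30) = +1.58.
The image is virtual, upright and enlarged, on the same side as the object.

m = +1.58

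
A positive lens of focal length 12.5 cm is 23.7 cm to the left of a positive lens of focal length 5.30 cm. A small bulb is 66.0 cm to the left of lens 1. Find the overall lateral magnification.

Lens 1: 1/d_i1 = 1/(12.5) − 1/(66.0) = 0.06485, so d_i1 = 15.42 cm; m₁ = −d_i1/d_o1 = -0.2336.
d_o2 = 23.7 − (15.42) = 8.280 cm.
Lens 2: 1/d_i2 = 1/(5.30) − 1/(8.280) = 0.06791, so d_i2 = 14.73 cm; m₂ = −d_i2/d_o2 = -1.779.
m = m₁·m₂ = (-0.2336)(-1.779) = +0.416.

m = +0.416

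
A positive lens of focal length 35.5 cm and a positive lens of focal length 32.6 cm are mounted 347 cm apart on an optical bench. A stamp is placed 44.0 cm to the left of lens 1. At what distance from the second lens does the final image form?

40.7 cm

Lens 1: 1/d_i1 = 1/f₁ − 1/d_o1 = 1/(35.5) − 1/(44.0) = 0.005442, so d_i1 = 183.8 cm.
The intermediate image is 183.8 cm to the right of lens 1, which is 347 − (183.8) = 163.2 cm to the left of lens 2, so d_o2 = +163.2 cm.
Lens 2: 1/d_i2 = 1/f₂ − 1/d_o2 = 1/(32.6) − 1/(163.2) = 0.02455, so d_i2 = 40.7 cm.
The final image is real, 40.7 cm to the right of lens 2 (overall magnification ≈ 1.0).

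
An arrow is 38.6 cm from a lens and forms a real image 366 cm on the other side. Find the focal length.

f = 34.9 cm (converging)

Real image ⇒ d_i = +366 cm.
1/f = 1/d_o + 1/d_i = 1/(38.6) + 1/(366) = 0.02864, so f = 34.9 cm.
Since f is positive, the lens is converging.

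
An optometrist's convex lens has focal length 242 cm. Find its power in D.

f = 242 cm = 2.42 m.
P = 1/f = 1/(2.42 m) = +0.413 D.

P = +0.413 D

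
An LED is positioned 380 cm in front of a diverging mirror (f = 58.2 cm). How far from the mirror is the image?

For a diverging mirror, f = -58.2 cm.
Mirror equation: 1/s_i = 1/f − 1/s_o = 1/(-58.20) − 1/(380) = -0.01718 − 0.002632 = -0.01981, so s_i = -50.5 cm.
The image is virtual, upright and reduced, behind the mirror.

50.5 cm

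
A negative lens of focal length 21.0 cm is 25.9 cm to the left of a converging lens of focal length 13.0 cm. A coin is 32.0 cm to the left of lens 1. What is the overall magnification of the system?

m = -0.201

f₁ = −21.0 cm (diverging).
Lens 1: 1/d_i1 = 1/(-21.0) − 1/(32.0) = -0.07887, so d_i1 = -12.68 cm; m₁ = −d_i1/d_o1 = +0.3962.
d_o2 = 25.9 − (-12.68) = 38.58 cm.
Lens 2: 1/d_i2 = 1/(13.0) − 1/(38.58) = 0.05100, so d_i2 = 19.61 cm; m₂ = −d_i2/d_o2 = -0.5082.
m = m₁·m₂ = (+0.3962)(-0.5082) = -0.201.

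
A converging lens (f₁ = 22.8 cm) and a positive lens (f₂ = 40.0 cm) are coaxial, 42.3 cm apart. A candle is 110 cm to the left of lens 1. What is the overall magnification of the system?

m = -0.395

Lens 1: 1/d_i1 = 1/(22.8) − 1/(110) = 0.03477, so d_i1 = 28.76 cm; m₁ = −d_i1/d_o1 = -0.2615.
d_o2 = 42.3 − (28.76) = 13.54 cm.
Lens 2: 1/d_i2 = 1/(40.0) − 1/(13.54) = -0.04886, so d_i2 = -20.47 cm; m₂ = −d_i2/d_o2 = +1.512.
m = m₁·m₂ = (-0.2615)(+1.512) = -0.395.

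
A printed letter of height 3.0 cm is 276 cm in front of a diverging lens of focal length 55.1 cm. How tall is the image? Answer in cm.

0.499 cm

For a diverging lens, f = -55.1 cm.
1/d_i = 1/f − 1/d_o = 1/(-55.10) − 1/(276) = -0.02177, so d_i = -45.93 cm.
m = −d_i/d_o = +0.1664.
|h_i| = |m|·h_o = 0.1664 × 3.0 = 0.499 cm. The image is virtual, upright and reduced, on the same side as the object.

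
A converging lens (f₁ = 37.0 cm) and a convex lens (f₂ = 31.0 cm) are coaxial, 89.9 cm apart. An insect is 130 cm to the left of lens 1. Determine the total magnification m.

Lens 1: 1/d_i1 = 1/(37.0) − 1/(130) = 0.01933, so d_i1 = 51.72 cm; m₁ = −d_i1/d_o1 = -0.3978.
d_o2 = 89.9 − (51.72) = 38.18 cm.
Lens 2: 1/d_i2 = 1/(31.0) − 1/(38.18) = 0.006066, so d_i2 = 164.8 cm; m₂ = −d_i2/d_o2 = -4.318.
m = m₁·m₂ = (-0.3978)(-4.318) = +1.72.

m = +1.72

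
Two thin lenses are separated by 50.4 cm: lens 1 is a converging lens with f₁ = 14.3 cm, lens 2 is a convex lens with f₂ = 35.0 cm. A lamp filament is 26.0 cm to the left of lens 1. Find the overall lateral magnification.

Lens 1: 1/d_i1 = 1/(14.3) − 1/(26.0) = 0.03147, so d_i1 = 31.78 cm; m₁ = −d_i1/d_o1 = -1.222.
d_o2 = 50.4 − (31.78) = 18.62 cm.
Lens 2: 1/d_i2 = 1/(35.0) − 1/(18.62) = -0.02513, so d_i2 = -39.79 cm; m₂ = −d_i2/d_o2 = +2.137.
m = m₁·m₂ = (-1.222)(+2.137) = -2.61.

m = -2.61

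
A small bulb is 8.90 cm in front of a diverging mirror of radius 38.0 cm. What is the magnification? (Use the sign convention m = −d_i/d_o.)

m = +0.681

f = R/2 = 38.0/2 = 19.00 cm; for a diverging mirror, f = -19.00 cm.
1/d_i = 1/f − 1/d_o = 1/(-19.00) − 1/(8.90) = -0.1650, so d_i = -6.061 cm.
m = −d_i/d_o = −(-6.061)/(8.90) = +0.681.
The image is virtual, upright and reduced, behind the mirror.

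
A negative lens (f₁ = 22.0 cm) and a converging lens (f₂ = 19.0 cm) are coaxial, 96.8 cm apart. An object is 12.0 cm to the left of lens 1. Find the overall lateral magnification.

m = -0.144

f₁ = −22.0 cm (diverging).
Lens 1: 1/d_i1 = 1/(-22.0) − 1/(12.0) = -0.1288, so d_i1 = -7.765 cm; m₁ = −d_i1/d_o1 = +0.6471.
d_o2 = 96.8 − (-7.765) = 104.6 cm.
Lens 2: 1/d_i2 = 1/(19.0) − 1/(104.6) = 0.04307, so d_i2 = 23.22 cm; m₂ = −d_i2/d_o2 = -0.2220.
m = m₁·m₂ = (+0.6471)(-0.2220) = -0.144.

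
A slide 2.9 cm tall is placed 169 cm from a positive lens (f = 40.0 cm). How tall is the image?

0.899 cm

1/d_i = 1/f − 1/d_o = 1/(40.00) − 1/(169) = 0.01908, so d_i = 52.40 cm.
m = −d_i/d_o = -0.3101.
|h_i| = |m|·h_o = 0.3101 × 2.9 = 0.899 cm. The image is real, inverted and reduced, on the far side of the lens.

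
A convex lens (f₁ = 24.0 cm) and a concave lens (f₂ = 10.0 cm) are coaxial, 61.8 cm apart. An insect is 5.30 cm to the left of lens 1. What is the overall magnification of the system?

Lens 1: 1/d_i1 = 1/(24.0) − 1/(5.30) = -0.1470, so d_i1 = -6.802 cm; m₁ = −d_i1/d_o1 = +1.283.
d_o2 = 61.8 − (-6.802) = 68.60 cm.
f₂ = −10.0 cm (diverging).
Lens 2: 1/d_i2 = 1/(-10.0) − 1/(68.60) = -0.1146, so d_i2 = -8.728 cm; m₂ = −d_i2/d_o2 = +0.1272.
m = m₁·m₂ = (+1.283)(+0.1272) = +0.163.

m = +0.163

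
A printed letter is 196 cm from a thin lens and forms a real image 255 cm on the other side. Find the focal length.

Real image ⇒ d_i = +255 cm.
1/f = 1/d_o + 1/d_i = 1/(196) + 1/(255) = 0.009024, so f = 111 cm.
Since f is positive, the thin lens is converging.

f = 111 cm (converging)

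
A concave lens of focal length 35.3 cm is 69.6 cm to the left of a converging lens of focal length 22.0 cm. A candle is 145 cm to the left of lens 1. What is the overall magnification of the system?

m = -0.0567

f₁ = −35.3 cm (diverging).
Lens 1: 1/d_i1 = 1/(-35.3) − 1/(145) = -0.03523, so d_i1 = -28.39 cm; m₁ = −d_i1/d_o1 = +0.1958.
d_o2 = 69.6 − (-28.39) = 97.99 cm.
Lens 2: 1/d_i2 = 1/(22.0) − 1/(97.99) = 0.03525, so d_i2 = 28.37 cm; m₂ = −d_i2/d_o2 = -0.2895.
m = m₁·m₂ = (+0.1958)(-0.2895) = -0.0567.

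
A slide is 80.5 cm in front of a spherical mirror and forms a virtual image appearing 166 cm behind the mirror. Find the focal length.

f = 156 cm (concave)

Virtual image ⇒ d_i = −166 cm.
1/f = 1/d_o + 1/d_i = 1/(80.5) + 1/(-166) = 0.006398, so f = 156 cm.
Since f is positive, the spherical mirror is concave.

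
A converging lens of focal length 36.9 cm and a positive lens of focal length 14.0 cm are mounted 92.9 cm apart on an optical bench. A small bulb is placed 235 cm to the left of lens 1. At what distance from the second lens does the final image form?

Lens 1: 1/d_i1 = 1/f₁ − 1/d_o1 = 1/(36.9) − 1/(235) = 0.02284, so d_i1 = 43.77 cm.
The intermediate image is 43.77 cm to the right of lens 1, which is 92.9 − (43.77) = 49.13 cm to the left of lens 2, so d_o2 = +49.13 cm.
Lens 2: 1/d_i2 = 1/f₂ − 1/d_o2 = 1/(14.0) − 1/(49.13) = 0.05107, so d_i2 = 19.6 cm.
The final image is real, 19.6 cm to the right of lens 2 (overall magnification ≈ 0.074).

19.6 cm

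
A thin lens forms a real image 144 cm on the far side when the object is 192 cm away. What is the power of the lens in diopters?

P = +1.22 D

d_i = +144 cm.
1/f = 1/d_o + 1/d_i = 1/(192) + 1/(144) = 0.01215 cm⁻¹.
f = 82.29 cm = 0.8229 m, so P = 1/f = +1.22 D.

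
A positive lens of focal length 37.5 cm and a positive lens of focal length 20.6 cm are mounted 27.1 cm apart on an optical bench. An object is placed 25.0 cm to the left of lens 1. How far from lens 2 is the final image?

25.8 cm

Lens 1: 1/d_i1 = 1/f₁ − 1/d_o1 = 1/(37.5) − 1/(25.0) = -0.01333, so d_i1 = -75.00 cm.
The intermediate image is 75.00 cm to the left of lens 1 (virtual), which is 27.1 − (-75.00) = 102.1 cm to the left of lens 2, so d_o2 = +102.1 cm.
Lens 2: 1/d_i2 = 1/f₂ − 1/d_o2 = 1/(20.6) − 1/(102.1) = 0.03875, so d_i2 = 25.8 cm.
The final image is real, 25.8 cm to the right of lens 2 (overall magnification ≈ -0.76).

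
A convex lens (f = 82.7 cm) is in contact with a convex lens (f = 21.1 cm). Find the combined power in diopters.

P = +5.95 D

P₁ = 1/f₁ = 1/(0.827 m) = +1.209 D; P₂ = 1/f₂ = 1/(0.211 m) = +4.739 D.
For thin lenses in contact, P = P₁ + P₂ = (+1.209) + (+4.739) = +5.95 D.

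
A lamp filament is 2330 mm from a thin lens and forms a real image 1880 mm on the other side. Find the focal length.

f = 1040 mm (converging)

Real image ⇒ d_i = +1880 mm.
1/f = 1/d_o + 1/d_i = 1/(2330) + 1/(1880) = 0.0009611, so f = 1040 mm.
Since f is positive, the thin lens is converging.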